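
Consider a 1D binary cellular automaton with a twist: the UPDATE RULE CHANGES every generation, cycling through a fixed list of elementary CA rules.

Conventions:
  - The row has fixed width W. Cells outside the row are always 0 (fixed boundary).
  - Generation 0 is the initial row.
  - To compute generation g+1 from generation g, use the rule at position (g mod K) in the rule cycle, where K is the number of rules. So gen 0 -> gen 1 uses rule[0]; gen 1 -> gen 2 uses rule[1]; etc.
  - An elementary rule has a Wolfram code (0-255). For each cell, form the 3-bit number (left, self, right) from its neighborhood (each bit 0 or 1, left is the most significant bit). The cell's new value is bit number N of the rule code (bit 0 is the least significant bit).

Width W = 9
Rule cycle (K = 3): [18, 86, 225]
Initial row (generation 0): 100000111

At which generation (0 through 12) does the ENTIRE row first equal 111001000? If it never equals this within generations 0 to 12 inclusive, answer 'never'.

Answer: never

Derivation:
Gen 0: 100000111
Gen 1 (rule 18): 010001000
Gen 2 (rule 86): 111011100
Gen 3 (rule 225): 011101101
Gen 4 (rule 18): 100000000
Gen 5 (rule 86): 110000000
Gen 6 (rule 225): 010111111
Gen 7 (rule 18): 100000000
Gen 8 (rule 86): 110000000
Gen 9 (rule 225): 010111111
Gen 10 (rule 18): 100000000
Gen 11 (rule 86): 110000000
Gen 12 (rule 225): 010111111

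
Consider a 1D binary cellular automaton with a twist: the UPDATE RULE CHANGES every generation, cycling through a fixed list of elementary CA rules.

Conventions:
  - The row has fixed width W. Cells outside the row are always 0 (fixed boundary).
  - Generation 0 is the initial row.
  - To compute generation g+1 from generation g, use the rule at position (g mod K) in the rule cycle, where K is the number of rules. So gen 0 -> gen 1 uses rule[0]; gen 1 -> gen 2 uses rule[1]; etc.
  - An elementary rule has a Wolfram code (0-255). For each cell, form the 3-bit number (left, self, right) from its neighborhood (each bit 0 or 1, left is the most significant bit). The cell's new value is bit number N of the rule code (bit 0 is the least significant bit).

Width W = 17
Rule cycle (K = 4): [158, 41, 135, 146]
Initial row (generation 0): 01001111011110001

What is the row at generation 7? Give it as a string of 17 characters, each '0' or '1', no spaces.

Answer: 10101111101110111

Derivation:
Gen 0: 01001111011110001
Gen 1 (rule 158): 11111110011101011
Gen 2 (rule 41): 10000000010010110
Gen 3 (rule 135): 10111111110110000
Gen 4 (rule 146): 00011111100001000
Gen 5 (rule 158): 00111111010011100
Gen 6 (rule 41): 10100000100010001
Gen 7 (rule 135): 10101111101110111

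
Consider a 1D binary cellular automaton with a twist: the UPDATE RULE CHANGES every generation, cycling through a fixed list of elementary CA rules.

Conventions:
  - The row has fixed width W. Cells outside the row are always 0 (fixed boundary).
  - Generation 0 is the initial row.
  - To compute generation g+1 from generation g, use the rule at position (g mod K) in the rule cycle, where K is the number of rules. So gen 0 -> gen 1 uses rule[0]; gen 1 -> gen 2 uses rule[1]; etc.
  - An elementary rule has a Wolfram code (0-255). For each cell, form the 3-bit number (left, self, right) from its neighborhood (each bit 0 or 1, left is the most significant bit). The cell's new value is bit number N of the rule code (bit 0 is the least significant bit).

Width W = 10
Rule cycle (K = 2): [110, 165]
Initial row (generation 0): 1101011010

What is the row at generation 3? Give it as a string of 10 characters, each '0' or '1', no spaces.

Gen 0: 1101011010
Gen 1 (rule 110): 1111111110
Gen 2 (rule 165): 0111111100
Gen 3 (rule 110): 1100000100

Answer: 1100000100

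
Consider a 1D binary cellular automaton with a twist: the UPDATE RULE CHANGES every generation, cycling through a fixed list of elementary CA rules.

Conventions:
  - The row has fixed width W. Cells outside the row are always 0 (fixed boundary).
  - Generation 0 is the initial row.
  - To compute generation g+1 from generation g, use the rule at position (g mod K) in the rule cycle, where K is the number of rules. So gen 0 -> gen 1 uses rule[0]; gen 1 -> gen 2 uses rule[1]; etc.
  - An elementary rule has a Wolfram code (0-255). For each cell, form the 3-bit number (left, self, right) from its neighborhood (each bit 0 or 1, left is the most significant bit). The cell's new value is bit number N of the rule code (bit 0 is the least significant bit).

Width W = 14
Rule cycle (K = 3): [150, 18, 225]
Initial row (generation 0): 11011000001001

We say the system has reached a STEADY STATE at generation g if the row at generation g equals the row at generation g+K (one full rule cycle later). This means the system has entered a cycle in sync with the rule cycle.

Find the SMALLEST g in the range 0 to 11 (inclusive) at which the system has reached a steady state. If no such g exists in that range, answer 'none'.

Gen 0: 11011000001001
Gen 1 (rule 150): 00000100011111
Gen 2 (rule 18): 00001010100000
Gen 3 (rule 225): 11100101001111
Gen 4 (rule 150): 01011101110110
Gen 5 (rule 18): 10000000000001
Gen 6 (rule 225): 00111111111100
Gen 7 (rule 150): 01011111111010
Gen 8 (rule 18): 10000000000001
Gen 9 (rule 225): 00111111111100
Gen 10 (rule 150): 01011111111010
Gen 11 (rule 18): 10000000000001
Gen 12 (rule 225): 00111111111100
Gen 13 (rule 150): 01011111111010
Gen 14 (rule 18): 10000000000001

Answer: 5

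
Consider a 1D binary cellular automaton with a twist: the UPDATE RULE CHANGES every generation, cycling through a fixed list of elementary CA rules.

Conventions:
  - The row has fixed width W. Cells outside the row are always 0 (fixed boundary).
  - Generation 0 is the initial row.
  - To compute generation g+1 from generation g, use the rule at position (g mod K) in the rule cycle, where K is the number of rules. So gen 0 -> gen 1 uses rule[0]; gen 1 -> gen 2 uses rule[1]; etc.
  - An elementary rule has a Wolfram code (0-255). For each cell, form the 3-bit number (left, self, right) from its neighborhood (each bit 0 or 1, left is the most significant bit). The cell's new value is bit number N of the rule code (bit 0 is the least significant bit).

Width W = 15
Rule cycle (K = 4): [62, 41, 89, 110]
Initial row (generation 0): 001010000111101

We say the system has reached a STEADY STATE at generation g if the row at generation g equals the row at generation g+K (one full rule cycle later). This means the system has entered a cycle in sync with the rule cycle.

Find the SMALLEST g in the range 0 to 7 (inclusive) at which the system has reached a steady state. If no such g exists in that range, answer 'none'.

Gen 0: 001010000111101
Gen 1 (rule 62): 011111001100011
Gen 2 (rule 41): 010000001001010
Gen 3 (rule 89): 001111100100001
Gen 4 (rule 110): 011000101100011
Gen 5 (rule 62): 110101111010110
Gen 6 (rule 41): 101011000101100
Gen 7 (rule 89): 000011110001111
Gen 8 (rule 110): 000110010011001
Gen 9 (rule 62): 001101111110111
Gen 10 (rule 41): 101011000001100
Gen 11 (rule 89): 000011111101111

Answer: none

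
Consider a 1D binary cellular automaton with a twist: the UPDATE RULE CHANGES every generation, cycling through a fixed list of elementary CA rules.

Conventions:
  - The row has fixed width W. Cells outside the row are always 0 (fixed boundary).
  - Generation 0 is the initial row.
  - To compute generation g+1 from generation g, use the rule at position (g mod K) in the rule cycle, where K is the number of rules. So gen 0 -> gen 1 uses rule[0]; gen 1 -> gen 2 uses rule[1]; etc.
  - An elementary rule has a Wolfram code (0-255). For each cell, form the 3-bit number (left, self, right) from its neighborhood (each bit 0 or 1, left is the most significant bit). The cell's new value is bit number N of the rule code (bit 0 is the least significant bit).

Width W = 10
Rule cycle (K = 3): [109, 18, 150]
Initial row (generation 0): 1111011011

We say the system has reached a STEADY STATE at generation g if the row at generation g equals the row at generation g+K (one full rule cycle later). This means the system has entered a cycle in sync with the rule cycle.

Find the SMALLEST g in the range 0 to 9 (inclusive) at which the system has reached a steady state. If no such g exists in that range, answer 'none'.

Gen 0: 1111011011
Gen 1 (rule 109): 1001111111
Gen 2 (rule 18): 0110000000
Gen 3 (rule 150): 1001000000
Gen 4 (rule 109): 1001011111
Gen 5 (rule 18): 0110000000
Gen 6 (rule 150): 1001000000
Gen 7 (rule 109): 1001011111
Gen 8 (rule 18): 0110000000
Gen 9 (rule 150): 1001000000
Gen 10 (rule 109): 1001011111
Gen 11 (rule 18): 0110000000
Gen 12 (rule 150): 1001000000

Answer: 2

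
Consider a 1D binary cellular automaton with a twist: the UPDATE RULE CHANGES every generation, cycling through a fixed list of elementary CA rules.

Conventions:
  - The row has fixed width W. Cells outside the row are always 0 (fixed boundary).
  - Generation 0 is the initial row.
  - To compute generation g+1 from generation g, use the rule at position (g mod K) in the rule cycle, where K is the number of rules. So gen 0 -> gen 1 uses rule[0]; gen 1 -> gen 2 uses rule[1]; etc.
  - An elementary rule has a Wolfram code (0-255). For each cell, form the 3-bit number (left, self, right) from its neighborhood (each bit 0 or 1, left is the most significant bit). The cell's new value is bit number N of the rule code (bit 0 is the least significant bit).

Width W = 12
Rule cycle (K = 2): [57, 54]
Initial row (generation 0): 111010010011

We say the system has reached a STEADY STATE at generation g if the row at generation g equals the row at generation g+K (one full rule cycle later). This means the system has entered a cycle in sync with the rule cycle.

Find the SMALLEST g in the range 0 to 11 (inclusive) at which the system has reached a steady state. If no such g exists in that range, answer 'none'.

Answer: 4

Derivation:
Gen 0: 111010010011
Gen 1 (rule 57): 100101001010
Gen 2 (rule 54): 111111111111
Gen 3 (rule 57): 100000000000
Gen 4 (rule 54): 110000000000
Gen 5 (rule 57): 101111111111
Gen 6 (rule 54): 110000000000
Gen 7 (rule 57): 101111111111
Gen 8 (rule 54): 110000000000
Gen 9 (rule 57): 101111111111
Gen 10 (rule 54): 110000000000
Gen 11 (rule 57): 101111111111
Gen 12 (rule 54): 110000000000
Gen 13 (rule 57): 101111111111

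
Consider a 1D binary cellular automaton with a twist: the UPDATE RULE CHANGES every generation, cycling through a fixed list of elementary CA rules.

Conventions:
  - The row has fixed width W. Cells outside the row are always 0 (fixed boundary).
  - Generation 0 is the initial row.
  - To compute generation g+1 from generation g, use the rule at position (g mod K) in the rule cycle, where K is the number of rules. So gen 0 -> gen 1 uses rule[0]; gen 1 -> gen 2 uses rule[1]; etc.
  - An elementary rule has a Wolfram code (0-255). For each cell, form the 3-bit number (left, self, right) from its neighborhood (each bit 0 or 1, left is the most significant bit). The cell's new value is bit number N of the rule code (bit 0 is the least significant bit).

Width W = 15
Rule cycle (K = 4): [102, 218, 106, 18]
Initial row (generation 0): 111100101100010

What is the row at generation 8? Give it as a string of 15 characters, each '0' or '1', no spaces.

Gen 0: 111100101100010
Gen 1 (rule 102): 000101110100110
Gen 2 (rule 218): 001001110011111
Gen 3 (rule 106): 010011010110001
Gen 4 (rule 18): 101100000001010
Gen 5 (rule 102): 110100000011110
Gen 6 (rule 218): 110010000111111
Gen 7 (rule 106): 110100001100001
Gen 8 (rule 18): 000010010010010

Answer: 000010010010010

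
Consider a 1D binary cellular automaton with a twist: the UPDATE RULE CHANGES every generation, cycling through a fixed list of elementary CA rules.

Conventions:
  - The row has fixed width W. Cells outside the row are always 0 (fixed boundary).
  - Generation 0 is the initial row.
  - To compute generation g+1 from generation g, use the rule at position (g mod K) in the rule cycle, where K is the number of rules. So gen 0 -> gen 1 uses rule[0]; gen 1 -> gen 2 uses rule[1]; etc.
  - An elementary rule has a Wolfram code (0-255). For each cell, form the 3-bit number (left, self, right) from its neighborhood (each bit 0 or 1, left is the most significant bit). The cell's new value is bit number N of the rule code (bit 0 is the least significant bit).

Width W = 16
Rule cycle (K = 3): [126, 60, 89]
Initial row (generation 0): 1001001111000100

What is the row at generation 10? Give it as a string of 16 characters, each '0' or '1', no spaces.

Answer: 1111100111100110

Derivation:
Gen 0: 1001001111000100
Gen 1 (rule 126): 1111111001101110
Gen 2 (rule 60): 1000000101011001
Gen 3 (rule 89): 0111110000011100
Gen 4 (rule 126): 1100011000110110
Gen 5 (rule 60): 1010010100101101
Gen 6 (rule 89): 0001000010001100
Gen 7 (rule 126): 0011100111011110
Gen 8 (rule 60): 0010010100110001
Gen 9 (rule 89): 1001000010111100
Gen 10 (rule 126): 1111100111100110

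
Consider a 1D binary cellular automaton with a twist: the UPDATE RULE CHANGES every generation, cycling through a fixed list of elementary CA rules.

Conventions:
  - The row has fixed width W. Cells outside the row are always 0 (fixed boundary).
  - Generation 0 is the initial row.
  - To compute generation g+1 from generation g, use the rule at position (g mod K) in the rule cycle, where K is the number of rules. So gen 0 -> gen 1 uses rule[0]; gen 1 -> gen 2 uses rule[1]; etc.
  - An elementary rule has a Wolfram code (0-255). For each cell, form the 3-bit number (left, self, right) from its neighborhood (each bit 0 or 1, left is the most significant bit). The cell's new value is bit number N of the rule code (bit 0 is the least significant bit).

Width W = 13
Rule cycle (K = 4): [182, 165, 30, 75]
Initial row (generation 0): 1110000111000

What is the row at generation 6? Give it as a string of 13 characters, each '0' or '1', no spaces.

Gen 0: 1110000111000
Gen 1 (rule 182): 0101001010100
Gen 2 (rule 165): 0111001111101
Gen 3 (rule 30): 1100111000001
Gen 4 (rule 75): 1101101011110
Gen 5 (rule 182): 0010011101101
Gen 6 (rule 165): 1010001010011

Answer: 1010001010011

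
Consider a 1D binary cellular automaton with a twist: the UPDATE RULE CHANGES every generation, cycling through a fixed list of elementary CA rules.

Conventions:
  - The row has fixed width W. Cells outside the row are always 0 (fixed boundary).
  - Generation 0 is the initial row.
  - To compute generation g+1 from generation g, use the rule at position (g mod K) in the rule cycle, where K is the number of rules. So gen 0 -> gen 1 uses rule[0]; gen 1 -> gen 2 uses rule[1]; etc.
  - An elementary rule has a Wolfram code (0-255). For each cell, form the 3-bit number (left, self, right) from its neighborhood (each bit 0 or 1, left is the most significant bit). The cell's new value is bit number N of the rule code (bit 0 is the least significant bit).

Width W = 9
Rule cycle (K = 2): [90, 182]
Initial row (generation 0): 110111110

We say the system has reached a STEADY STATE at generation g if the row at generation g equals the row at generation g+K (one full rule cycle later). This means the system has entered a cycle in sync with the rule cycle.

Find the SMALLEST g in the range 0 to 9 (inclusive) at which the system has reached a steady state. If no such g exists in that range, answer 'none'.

Gen 0: 110111110
Gen 1 (rule 90): 110100011
Gen 2 (rule 182): 001110100
Gen 3 (rule 90): 011010010
Gen 4 (rule 182): 100111111
Gen 5 (rule 90): 011100001
Gen 6 (rule 182): 101010011
Gen 7 (rule 90): 000001111
Gen 8 (rule 182): 000010110
Gen 9 (rule 90): 000100111
Gen 10 (rule 182): 001111010
Gen 11 (rule 90): 011001001

Answer: none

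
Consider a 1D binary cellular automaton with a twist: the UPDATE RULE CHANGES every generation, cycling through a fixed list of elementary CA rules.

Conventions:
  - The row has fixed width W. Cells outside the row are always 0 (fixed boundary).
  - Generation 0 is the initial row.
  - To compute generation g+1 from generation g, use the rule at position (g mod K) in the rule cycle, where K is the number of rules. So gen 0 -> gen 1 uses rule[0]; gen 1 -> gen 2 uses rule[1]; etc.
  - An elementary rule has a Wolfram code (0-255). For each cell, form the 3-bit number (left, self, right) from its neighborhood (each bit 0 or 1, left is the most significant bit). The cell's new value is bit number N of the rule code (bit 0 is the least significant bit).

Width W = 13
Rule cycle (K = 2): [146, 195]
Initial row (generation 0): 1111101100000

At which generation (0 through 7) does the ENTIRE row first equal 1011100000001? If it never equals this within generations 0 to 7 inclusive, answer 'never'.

Gen 0: 1111101100000
Gen 1 (rule 146): 0111000010000
Gen 2 (rule 195): 1011011100111
Gen 3 (rule 146): 0000001011010
Gen 4 (rule 195): 1111110001000
Gen 5 (rule 146): 0111101010100
Gen 6 (rule 195): 1011100000001
Gen 7 (rule 146): 0001010000010

Answer: 6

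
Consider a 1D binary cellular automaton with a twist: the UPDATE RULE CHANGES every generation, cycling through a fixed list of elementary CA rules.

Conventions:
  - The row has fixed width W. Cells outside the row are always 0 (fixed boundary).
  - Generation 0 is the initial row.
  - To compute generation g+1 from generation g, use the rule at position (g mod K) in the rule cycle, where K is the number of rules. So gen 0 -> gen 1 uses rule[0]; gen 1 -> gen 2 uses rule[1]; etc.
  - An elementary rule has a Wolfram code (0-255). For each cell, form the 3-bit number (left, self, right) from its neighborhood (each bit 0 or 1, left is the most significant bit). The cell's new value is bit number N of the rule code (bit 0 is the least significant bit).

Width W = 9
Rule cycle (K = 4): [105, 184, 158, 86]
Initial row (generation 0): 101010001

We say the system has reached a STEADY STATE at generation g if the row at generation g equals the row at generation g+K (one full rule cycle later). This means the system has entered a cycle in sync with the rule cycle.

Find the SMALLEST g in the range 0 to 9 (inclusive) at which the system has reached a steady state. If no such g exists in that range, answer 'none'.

Answer: none

Derivation:
Gen 0: 101010001
Gen 1 (rule 105): 010100100
Gen 2 (rule 184): 001010010
Gen 3 (rule 158): 011011111
Gen 4 (rule 86): 101000001
Gen 5 (rule 105): 010011100
Gen 6 (rule 184): 001011010
Gen 7 (rule 158): 011010011
Gen 8 (rule 86): 101011101
Gen 9 (rule 105): 010110110
Gen 10 (rule 184): 001101101
Gen 11 (rule 158): 011001001
Gen 12 (rule 86): 101111111
Gen 13 (rule 105): 011000001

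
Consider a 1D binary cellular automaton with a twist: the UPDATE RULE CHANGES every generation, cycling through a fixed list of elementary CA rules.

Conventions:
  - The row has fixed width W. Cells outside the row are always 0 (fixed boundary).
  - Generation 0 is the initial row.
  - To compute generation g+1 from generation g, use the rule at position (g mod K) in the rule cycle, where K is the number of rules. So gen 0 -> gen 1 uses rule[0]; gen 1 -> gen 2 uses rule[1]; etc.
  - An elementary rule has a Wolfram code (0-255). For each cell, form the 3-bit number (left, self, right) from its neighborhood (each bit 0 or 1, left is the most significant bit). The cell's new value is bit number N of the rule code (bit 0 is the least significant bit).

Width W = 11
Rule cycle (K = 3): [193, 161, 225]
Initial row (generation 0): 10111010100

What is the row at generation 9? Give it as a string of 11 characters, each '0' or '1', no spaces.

Answer: 00100010001

Derivation:
Gen 0: 10111010100
Gen 1 (rule 193): 00011000001
Gen 2 (rule 161): 11000011100
Gen 3 (rule 225): 01011001101
Gen 4 (rule 193): 00001000100
Gen 5 (rule 161): 11100010001
Gen 6 (rule 225): 01101000100
Gen 7 (rule 193): 00100010001
Gen 8 (rule 161): 10001000100
Gen 9 (rule 225): 00100010001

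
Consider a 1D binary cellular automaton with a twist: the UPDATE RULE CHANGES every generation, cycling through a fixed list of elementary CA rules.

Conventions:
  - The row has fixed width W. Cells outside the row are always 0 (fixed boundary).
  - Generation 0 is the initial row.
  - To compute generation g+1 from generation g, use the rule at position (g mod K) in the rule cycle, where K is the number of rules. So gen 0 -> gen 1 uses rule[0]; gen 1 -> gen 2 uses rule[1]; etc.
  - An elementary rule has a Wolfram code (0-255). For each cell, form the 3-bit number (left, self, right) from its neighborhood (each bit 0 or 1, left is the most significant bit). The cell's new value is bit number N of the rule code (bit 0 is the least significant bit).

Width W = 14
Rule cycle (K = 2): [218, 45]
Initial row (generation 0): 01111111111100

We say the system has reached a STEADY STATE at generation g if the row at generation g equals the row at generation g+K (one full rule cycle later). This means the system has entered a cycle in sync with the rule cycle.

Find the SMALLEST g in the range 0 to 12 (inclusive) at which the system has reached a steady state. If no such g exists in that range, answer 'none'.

Gen 0: 01111111111100
Gen 1 (rule 218): 11111111111110
Gen 2 (rule 45): 10000000000000
Gen 3 (rule 218): 01000000000000
Gen 4 (rule 45): 01011111111111
Gen 5 (rule 218): 10011111111111
Gen 6 (rule 45): 10010000000000
Gen 7 (rule 218): 01101000000000
Gen 8 (rule 45): 01011011111111
Gen 9 (rule 218): 10011011111111
Gen 10 (rule 45): 10010110000000
Gen 11 (rule 218): 01100111000000
Gen 12 (rule 45): 01000100011111
Gen 13 (rule 218): 10101010111111
Gen 14 (rule 45): 11111111100000

Answer: none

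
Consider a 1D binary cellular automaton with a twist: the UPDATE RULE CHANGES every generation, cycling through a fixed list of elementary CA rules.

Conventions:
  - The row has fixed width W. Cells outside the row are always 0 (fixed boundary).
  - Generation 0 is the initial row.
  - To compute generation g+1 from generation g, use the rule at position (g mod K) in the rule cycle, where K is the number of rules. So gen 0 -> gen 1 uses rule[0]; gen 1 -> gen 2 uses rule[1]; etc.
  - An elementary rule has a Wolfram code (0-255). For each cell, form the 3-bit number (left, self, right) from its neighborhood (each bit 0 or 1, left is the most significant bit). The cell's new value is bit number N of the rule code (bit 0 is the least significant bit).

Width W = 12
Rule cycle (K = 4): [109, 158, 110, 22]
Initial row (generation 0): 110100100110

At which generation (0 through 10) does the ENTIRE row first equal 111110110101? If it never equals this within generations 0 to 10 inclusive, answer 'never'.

Gen 0: 110100100110
Gen 1 (rule 109): 111100100110
Gen 2 (rule 158): 111011111101
Gen 3 (rule 110): 101110000111
Gen 4 (rule 22): 100001001000
Gen 5 (rule 109): 101101001011
Gen 6 (rule 158): 101001111010
Gen 7 (rule 110): 111011001110
Gen 8 (rule 22): 000000110001
Gen 9 (rule 109): 111110110101
Gen 10 (rule 158): 111100100101

Answer: 9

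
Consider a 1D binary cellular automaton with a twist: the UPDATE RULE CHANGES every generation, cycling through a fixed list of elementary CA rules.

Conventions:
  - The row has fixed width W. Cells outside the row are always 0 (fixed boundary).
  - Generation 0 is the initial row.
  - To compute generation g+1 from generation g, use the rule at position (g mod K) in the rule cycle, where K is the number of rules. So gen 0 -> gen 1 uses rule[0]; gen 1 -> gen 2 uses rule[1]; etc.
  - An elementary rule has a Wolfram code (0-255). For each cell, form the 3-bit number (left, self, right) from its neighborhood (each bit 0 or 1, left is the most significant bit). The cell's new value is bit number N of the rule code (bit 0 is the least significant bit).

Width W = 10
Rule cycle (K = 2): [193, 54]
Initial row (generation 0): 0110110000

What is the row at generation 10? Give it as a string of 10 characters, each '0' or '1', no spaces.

Gen 0: 0110110000
Gen 1 (rule 193): 0010010111
Gen 2 (rule 54): 0111111000
Gen 3 (rule 193): 0011111011
Gen 4 (rule 54): 0100000100
Gen 5 (rule 193): 0001110001
Gen 6 (rule 54): 0010001011
Gen 7 (rule 193): 1000100001
Gen 8 (rule 54): 1101110011
Gen 9 (rule 193): 0100110001
Gen 10 (rule 54): 1111001011

Answer: 1111001011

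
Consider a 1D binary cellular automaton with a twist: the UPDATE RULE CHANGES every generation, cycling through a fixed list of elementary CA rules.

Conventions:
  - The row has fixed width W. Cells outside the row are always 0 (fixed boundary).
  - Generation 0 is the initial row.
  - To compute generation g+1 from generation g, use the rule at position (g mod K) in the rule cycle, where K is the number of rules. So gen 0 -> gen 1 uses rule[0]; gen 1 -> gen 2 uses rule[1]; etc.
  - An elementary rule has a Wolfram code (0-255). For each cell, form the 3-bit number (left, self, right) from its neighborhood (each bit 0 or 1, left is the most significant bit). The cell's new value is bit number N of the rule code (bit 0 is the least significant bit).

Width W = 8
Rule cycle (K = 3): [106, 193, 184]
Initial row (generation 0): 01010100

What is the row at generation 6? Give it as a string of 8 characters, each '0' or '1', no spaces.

Gen 0: 01010100
Gen 1 (rule 106): 10101000
Gen 2 (rule 193): 00000011
Gen 3 (rule 184): 00000010
Gen 4 (rule 106): 00000100
Gen 5 (rule 193): 11110001
Gen 6 (rule 184): 11101000

Answer: 11101000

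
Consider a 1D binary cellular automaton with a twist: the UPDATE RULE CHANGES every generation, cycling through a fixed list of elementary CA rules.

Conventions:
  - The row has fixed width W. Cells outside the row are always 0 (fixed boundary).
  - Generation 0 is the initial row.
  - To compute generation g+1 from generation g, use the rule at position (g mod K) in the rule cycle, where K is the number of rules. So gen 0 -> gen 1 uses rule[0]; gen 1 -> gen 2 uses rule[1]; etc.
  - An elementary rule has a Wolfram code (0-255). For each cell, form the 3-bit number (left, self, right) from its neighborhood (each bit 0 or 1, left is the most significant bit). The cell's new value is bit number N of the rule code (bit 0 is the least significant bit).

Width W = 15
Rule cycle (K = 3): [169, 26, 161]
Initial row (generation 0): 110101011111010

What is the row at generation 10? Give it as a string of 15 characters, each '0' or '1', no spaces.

Gen 0: 110101011111010
Gen 1 (rule 169): 101010111110100
Gen 2 (rule 26): 000000100000010
Gen 3 (rule 161): 111110001111000
Gen 4 (rule 169): 111100101110011
Gen 5 (rule 26): 100011001001110
Gen 6 (rule 161): 001000000000100
Gen 7 (rule 169): 100011111110001
Gen 8 (rule 26): 010110000001010
Gen 9 (rule 161): 001000111100100
Gen 10 (rule 169): 100010111000001

Answer: 100010111000001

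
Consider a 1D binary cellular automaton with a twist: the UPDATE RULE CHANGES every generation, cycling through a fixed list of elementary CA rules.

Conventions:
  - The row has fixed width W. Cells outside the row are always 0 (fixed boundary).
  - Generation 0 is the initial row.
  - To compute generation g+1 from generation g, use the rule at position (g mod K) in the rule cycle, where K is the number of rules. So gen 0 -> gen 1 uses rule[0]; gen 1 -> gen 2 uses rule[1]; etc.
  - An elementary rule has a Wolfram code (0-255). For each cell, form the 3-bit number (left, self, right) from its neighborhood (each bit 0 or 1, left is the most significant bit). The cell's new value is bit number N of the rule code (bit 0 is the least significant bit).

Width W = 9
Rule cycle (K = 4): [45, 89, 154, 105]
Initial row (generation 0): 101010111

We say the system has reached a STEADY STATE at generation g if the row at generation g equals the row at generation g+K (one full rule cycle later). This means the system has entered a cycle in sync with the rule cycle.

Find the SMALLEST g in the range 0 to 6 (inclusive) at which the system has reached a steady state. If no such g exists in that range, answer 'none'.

Gen 0: 101010111
Gen 1 (rule 45): 111111100
Gen 2 (rule 89): 100000111
Gen 3 (rule 154): 010001110
Gen 4 (rule 105): 000101010
Gen 5 (rule 45): 110111110
Gen 6 (rule 89): 110100011
Gen 7 (rule 154): 100010110
Gen 8 (rule 105): 001001110
Gen 9 (rule 45): 101001000
Gen 10 (rule 89): 000100111

Answer: none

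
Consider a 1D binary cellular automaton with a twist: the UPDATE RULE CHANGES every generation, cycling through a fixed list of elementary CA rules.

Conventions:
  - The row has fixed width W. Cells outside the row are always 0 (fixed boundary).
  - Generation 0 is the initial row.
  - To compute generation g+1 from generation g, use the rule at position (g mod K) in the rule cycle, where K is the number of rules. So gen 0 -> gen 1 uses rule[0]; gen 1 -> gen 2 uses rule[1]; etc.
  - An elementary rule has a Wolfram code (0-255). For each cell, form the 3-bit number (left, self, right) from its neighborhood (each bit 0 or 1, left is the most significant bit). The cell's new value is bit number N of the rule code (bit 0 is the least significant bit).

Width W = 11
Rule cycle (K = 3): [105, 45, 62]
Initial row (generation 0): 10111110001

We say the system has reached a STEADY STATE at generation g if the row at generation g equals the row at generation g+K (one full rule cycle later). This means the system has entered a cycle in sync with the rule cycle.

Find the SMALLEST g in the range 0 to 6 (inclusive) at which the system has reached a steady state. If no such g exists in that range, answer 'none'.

Answer: none

Derivation:
Gen 0: 10111110001
Gen 1 (rule 105): 01100010100
Gen 2 (rule 45): 01001011101
Gen 3 (rule 62): 11111110011
Gen 4 (rule 105): 10000010011
Gen 5 (rule 45): 10111010010
Gen 6 (rule 62): 11100111111
Gen 7 (rule 105): 10100100001
Gen 8 (rule 45): 11100101101
Gen 9 (rule 62): 10011111011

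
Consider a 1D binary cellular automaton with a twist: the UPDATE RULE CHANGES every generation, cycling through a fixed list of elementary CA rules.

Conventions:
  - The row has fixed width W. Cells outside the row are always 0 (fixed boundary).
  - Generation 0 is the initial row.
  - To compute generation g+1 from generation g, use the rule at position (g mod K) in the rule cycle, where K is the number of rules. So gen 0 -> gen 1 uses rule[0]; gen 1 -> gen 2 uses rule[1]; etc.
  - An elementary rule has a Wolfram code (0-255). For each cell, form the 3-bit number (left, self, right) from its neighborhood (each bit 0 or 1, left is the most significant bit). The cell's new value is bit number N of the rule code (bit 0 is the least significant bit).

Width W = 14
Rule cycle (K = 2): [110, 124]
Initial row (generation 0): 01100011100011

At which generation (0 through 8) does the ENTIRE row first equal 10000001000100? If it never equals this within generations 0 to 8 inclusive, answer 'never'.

Gen 0: 01100011100011
Gen 1 (rule 110): 11100110100111
Gen 2 (rule 124): 10110111110101
Gen 3 (rule 110): 11111100011111
Gen 4 (rule 124): 10000110010001
Gen 5 (rule 110): 10001110110011
Gen 6 (rule 124): 11001011111011
Gen 7 (rule 110): 11011110001111
Gen 8 (rule 124): 11110011001001

Answer: never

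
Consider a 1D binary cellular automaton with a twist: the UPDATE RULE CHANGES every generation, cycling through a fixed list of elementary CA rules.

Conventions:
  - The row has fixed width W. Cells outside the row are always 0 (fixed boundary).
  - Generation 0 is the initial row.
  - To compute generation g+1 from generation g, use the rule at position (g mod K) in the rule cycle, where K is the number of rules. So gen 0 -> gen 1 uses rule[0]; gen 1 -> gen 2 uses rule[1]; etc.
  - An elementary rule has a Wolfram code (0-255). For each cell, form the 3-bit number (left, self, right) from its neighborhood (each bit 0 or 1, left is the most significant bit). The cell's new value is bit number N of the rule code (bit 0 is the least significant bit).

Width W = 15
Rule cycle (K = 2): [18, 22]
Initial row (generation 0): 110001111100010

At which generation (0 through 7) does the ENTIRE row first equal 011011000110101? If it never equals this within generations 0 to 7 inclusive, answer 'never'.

Answer: 2

Derivation:
Gen 0: 110001111100010
Gen 1 (rule 18): 001010000010101
Gen 2 (rule 22): 011011000110101
Gen 3 (rule 18): 100000101000000
Gen 4 (rule 22): 110001101100000
Gen 5 (rule 18): 001010000010000
Gen 6 (rule 22): 011011000111000
Gen 7 (rule 18): 100000101000100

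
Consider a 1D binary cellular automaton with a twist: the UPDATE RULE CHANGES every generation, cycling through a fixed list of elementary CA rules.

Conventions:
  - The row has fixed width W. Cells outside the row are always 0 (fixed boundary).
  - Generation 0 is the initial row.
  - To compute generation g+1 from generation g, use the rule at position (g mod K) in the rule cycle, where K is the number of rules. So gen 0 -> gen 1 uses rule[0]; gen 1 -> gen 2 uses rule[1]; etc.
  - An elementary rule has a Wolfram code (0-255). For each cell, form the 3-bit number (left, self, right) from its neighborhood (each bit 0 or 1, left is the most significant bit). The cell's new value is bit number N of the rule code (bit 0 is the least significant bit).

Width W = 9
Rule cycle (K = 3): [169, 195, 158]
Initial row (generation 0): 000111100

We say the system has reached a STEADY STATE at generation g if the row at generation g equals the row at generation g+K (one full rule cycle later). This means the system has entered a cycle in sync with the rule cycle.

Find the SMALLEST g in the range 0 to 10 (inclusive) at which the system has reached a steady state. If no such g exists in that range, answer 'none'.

Answer: none

Derivation:
Gen 0: 000111100
Gen 1 (rule 169): 110111001
Gen 2 (rule 195): 010011010
Gen 3 (rule 158): 111110011
Gen 4 (rule 169): 111100010
Gen 5 (rule 195): 011101100
Gen 6 (rule 158): 111001010
Gen 7 (rule 169): 110000100
Gen 8 (rule 195): 010111001
Gen 9 (rule 158): 110110111
Gen 10 (rule 169): 101101110
Gen 11 (rule 195): 000100110
Gen 12 (rule 158): 001111101
Gen 13 (rule 169): 101111010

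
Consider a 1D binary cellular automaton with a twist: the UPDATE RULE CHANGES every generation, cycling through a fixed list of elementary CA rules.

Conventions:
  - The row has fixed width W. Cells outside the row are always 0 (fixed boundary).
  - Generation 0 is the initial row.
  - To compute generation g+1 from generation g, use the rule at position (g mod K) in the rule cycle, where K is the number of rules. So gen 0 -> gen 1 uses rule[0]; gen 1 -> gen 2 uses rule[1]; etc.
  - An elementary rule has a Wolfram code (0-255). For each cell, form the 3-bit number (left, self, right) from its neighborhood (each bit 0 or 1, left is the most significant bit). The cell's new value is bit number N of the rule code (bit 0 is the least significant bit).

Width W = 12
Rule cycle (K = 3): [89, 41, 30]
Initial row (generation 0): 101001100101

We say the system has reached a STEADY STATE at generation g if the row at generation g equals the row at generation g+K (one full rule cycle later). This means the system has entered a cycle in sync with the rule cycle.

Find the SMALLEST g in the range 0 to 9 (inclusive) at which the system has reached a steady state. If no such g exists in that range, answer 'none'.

Answer: none

Derivation:
Gen 0: 101001100101
Gen 1 (rule 89): 000101110000
Gen 2 (rule 41): 110011000111
Gen 3 (rule 30): 101110101100
Gen 4 (rule 89): 001010001111
Gen 5 (rule 41): 100100101000
Gen 6 (rule 30): 111111101100
Gen 7 (rule 89): 100000101111
Gen 8 (rule 41): 001110011000
Gen 9 (rule 30): 011001110100
Gen 10 (rule 89): 011101010011
Gen 11 (rule 41): 010010100010
Gen 12 (rule 30): 111110110111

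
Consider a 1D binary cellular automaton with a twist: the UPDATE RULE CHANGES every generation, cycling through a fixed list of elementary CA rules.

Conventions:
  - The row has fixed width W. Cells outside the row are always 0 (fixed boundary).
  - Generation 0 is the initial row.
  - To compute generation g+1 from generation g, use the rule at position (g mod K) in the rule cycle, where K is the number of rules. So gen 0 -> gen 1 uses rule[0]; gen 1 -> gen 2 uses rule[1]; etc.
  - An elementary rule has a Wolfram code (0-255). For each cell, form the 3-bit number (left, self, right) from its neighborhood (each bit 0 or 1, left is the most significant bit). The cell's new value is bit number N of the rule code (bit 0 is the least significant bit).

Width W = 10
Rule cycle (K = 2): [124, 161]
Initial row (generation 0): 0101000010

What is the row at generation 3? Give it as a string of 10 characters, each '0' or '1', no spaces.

Answer: 0011101100

Derivation:
Gen 0: 0101000010
Gen 1 (rule 124): 0111100011
Gen 2 (rule 161): 0011001000
Gen 3 (rule 124): 0011101100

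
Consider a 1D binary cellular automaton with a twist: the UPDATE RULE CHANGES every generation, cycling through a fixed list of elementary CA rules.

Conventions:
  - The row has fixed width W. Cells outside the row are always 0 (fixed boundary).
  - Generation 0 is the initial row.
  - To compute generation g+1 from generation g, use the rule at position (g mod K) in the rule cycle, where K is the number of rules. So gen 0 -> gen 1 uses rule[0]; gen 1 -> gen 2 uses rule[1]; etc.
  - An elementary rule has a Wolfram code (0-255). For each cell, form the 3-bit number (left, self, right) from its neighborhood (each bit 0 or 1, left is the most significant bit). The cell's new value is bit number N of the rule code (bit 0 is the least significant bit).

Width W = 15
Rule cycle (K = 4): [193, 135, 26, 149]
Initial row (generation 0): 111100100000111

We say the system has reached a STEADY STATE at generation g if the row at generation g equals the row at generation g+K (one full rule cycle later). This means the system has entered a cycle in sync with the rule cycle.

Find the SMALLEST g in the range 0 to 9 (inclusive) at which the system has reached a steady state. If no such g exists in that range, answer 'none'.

Answer: none

Derivation:
Gen 0: 111100100000111
Gen 1 (rule 193): 011100001110011
Gen 2 (rule 135): 101001110100100
Gen 3 (rule 26): 000111000011010
Gen 4 (rule 149): 110010111000011
Gen 5 (rule 193): 010000011011001
Gen 6 (rule 135): 110111100000011
Gen 7 (rule 26): 100100010000110
Gen 8 (rule 149): 110111011110001
Gen 9 (rule 193): 010011001110100
Gen 10 (rule 135): 110100010100101
Gen 11 (rule 26): 100010100011000
Gen 12 (rule 149): 111010111000111
Gen 13 (rule 193): 011000011010011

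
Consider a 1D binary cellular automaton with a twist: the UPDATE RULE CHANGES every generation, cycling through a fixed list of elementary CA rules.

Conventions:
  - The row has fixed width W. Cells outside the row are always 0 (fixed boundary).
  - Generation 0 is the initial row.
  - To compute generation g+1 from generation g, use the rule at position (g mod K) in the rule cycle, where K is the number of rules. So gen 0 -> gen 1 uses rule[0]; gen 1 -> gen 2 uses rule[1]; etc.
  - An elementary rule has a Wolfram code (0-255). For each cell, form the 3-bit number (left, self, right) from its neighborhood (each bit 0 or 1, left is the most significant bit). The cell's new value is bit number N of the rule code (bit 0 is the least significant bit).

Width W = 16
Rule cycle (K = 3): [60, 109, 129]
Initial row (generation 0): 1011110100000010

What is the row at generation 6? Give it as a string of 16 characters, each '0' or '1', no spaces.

Answer: 0111111110000000

Derivation:
Gen 0: 1011110100000010
Gen 1 (rule 60): 1110001110000011
Gen 2 (rule 109): 1010101010111011
Gen 3 (rule 129): 0000000000010000
Gen 4 (rule 60): 0000000000011000
Gen 5 (rule 109): 1111111111011011
Gen 6 (rule 129): 0111111110000000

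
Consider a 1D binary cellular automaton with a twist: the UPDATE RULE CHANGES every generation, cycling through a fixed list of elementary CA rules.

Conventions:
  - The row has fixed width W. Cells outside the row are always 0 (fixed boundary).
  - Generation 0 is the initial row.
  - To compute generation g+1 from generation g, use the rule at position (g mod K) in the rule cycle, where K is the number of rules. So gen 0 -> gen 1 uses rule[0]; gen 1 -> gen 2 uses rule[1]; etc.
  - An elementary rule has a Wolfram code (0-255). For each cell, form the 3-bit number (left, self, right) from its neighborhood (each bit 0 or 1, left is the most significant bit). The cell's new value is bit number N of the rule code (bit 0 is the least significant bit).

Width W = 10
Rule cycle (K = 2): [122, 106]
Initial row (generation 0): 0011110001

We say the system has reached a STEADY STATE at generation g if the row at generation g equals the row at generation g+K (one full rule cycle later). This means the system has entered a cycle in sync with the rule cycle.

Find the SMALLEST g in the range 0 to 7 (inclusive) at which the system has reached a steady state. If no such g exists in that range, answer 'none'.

Gen 0: 0011110001
Gen 1 (rule 122): 0110011010
Gen 2 (rule 106): 1110111100
Gen 3 (rule 122): 1011100110
Gen 4 (rule 106): 0110101110
Gen 5 (rule 122): 1111011011
Gen 6 (rule 106): 1001111111
Gen 7 (rule 122): 0111000001
Gen 8 (rule 106): 1101000010
Gen 9 (rule 122): 1110100101

Answer: none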